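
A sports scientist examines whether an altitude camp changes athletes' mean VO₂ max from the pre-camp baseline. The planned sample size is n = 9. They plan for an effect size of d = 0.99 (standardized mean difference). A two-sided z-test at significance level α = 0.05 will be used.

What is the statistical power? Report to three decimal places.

Noncentrality parameter: δ = d·√n = 0.99 × √9 = 2.9700
Two-sided α = 0.05 → critical value z_{0.025} = 1.960.
Power = Φ(δ − 1.960) + Φ(−δ − 1.960) = Φ(1.010) + Φ(-4.930) = 0.8438 + 0.0000 = 0.8438.

Power ≈ 0.844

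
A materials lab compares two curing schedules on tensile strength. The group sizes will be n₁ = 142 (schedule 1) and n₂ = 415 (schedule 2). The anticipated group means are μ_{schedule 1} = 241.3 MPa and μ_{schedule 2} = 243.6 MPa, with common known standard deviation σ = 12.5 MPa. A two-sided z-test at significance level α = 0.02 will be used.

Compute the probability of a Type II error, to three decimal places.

β ≈ 0.668

Standardized effect: d = |μ_{schedule 1} − μ_{schedule 2}| / σ = |241.3 − 243.6| / 12.5 = 0.1840
Noncentrality parameter: δ = d / √(1/n₁ + 1/n₂) = 0.1840 / √(1/142 + 1/415) = 1.8926
Two-sided α = 0.02 → critical value z_{0.01} = 2.326.
Power = Φ(δ − 2.326) + Φ(−δ − 2.326) = Φ(-0.434) + Φ(-4.219) = 0.3322 + 0.0000 = 0.3322.
Type II error: β = 1 − power = 1 − 0.3322 = 0.6678.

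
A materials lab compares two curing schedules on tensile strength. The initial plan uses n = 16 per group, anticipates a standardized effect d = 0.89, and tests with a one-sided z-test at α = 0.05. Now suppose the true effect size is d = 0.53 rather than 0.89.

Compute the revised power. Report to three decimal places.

With d = 0.53: δ = d·√(n/2) = 0.53 × √(16/2) = 1.4991. Critical value z_{0.05} = 1.645.
Revised power = P(Z > 1.645 − δ) = Φ(-0.146) = 0.4420.

Power ≈ 0.442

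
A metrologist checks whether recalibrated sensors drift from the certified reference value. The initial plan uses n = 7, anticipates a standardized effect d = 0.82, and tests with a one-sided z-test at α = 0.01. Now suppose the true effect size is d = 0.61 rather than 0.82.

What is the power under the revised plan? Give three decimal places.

Power ≈ 0.238

With d = 0.61: δ = d·√n = 0.61 × √7 = 1.6139. Critical value z_{0.01} = 2.326.
Revised power = P(Z > 2.326 − δ) = Φ(-0.712) = 0.2381.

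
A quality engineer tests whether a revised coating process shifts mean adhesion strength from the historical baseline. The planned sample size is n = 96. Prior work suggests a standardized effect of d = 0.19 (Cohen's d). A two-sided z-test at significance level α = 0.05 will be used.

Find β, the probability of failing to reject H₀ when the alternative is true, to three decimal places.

β ≈ 0.539

Noncentrality parameter: δ = d·√n = 0.19 × √96 = 1.8616
Two-sided α = 0.05 → critical value z_{0.025} = 1.960.
Power = Φ(δ − 1.960) + Φ(−δ − 1.960) = Φ(-0.098) + Φ(-3.822) = 0.4608 + 0.0001 = 0.4609.
Type II error: β = 1 − power = 1 − 0.4609 = 0.5391.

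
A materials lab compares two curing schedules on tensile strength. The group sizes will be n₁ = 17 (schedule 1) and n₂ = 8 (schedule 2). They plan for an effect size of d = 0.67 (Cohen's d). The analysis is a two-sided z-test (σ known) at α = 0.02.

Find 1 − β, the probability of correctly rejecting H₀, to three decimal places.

Power ≈ 0.223

Noncentrality parameter: δ = d / √(1/n₁ + 1/n₂) = 0.67 / √(1/17 + 1/8) = 1.5627
Two-sided α = 0.02 → critical value z_{0.01} = 2.326.
Power = Φ(δ − 2.326) + Φ(−δ − 2.326) = Φ(-0.764) + Φ(-3.889) = 0.2225 + 0.0001 = 0.2226.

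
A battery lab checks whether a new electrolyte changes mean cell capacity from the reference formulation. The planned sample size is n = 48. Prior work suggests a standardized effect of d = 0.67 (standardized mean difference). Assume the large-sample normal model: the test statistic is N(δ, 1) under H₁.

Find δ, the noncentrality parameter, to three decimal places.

The noncentrality parameter scales effect size by the design's sample-size factor: δ = d·√n = 0.67 × √48 = 4.6419

δ ≈ 4.642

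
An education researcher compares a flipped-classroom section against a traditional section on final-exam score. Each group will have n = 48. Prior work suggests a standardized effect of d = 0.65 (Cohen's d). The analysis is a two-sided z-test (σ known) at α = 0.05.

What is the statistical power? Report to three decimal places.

Noncentrality parameter: δ = d·√(n/2) = 0.65 × √(48/2) = 3.1843
Critical value for a two-sided test at α = 0.05: z_{α/2} = 1.960.
Power = Φ(δ − 1.960) + Φ(−δ − 1.960) = Φ(1.224) + Φ(-5.144) = 0.8896 + 0.0000 = 0.8896.

Power ≈ 0.890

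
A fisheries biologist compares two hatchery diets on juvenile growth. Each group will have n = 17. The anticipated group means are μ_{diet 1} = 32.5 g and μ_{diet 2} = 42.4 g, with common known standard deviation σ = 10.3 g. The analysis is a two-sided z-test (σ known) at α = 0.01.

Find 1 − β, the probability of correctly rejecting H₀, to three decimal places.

Power ≈ 0.590

Standardized effect: d = |μ_{diet 1} − μ_{diet 2}| / σ = |32.5 − 42.4| / 10.3 = 0.9612
Noncentrality parameter: δ = d·√(n/2) = 0.9612 × √(17/2) = 2.8023
Two-sided α = 0.01 → critical value z_{0.005} = 2.576.
Power = Φ(δ − 2.576) + Φ(−δ − 2.576) = Φ(0.226) + Φ(-5.378) = 0.5896 + 0.0000 = 0.5896.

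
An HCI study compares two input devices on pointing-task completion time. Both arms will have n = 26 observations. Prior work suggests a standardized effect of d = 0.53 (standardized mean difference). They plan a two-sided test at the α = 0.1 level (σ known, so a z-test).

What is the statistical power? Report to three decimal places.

Noncentrality parameter: λ = d·√(n/2) = 0.53 × √(26/2) = 1.9109
Two-sided α = 0.1 → critical value z_{0.05} = 1.645.
Power = Φ(λ − 1.645) + Φ(−λ − 1.645) = Φ(0.266) + Φ(-3.556) = 0.6049 + 0.0002 = 0.6051.

Power ≈ 0.605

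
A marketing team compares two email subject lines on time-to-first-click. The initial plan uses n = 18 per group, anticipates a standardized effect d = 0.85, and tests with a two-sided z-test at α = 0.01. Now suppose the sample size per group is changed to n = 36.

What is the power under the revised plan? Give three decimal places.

With n = 36 per group: δ = d·√(n/2) = 0.85 × √(36/2) = 3.6062. Critical value z_{0.005} = 2.576.
Revised power = Φ(δ − 2.576) + Φ(−δ − 2.576) = Φ(1.030) + Φ(-6.182) = 0.8486 + 0.0000 = 0.8486.

Power ≈ 0.849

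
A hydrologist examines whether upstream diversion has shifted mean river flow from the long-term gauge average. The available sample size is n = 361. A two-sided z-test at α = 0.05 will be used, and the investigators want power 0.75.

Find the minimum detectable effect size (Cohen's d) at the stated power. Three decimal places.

d ≈ 0.139

Need Φ(δ − 1.960) = 0.75, so δ = 1.960 + 0.674 = 2.634.
(Lower-tail contribution to power is negligible for δ > 0.)
δ = d·√n ⇒ d = δ/√n = 2.634/√361 = 0.1387.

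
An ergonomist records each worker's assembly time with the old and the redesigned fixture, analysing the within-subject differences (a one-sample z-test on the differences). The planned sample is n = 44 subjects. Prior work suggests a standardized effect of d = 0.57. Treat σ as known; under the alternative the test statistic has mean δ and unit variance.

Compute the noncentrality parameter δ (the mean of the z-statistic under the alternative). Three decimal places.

δ ≈ 3.781

The noncentrality parameter scales effect size by the design's sample-size factor: δ = d·√n = 0.57 × √44 = 3.7810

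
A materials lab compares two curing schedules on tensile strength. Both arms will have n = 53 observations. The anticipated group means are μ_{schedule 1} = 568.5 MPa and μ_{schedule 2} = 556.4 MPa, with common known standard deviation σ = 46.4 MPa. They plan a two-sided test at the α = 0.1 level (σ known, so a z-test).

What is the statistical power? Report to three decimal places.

Power ≈ 0.383

Standardized effect: d = |μ_{schedule 1} − μ_{schedule 2}| / σ = |568.5 − 556.4| / 46.4 = 0.2608
Noncentrality parameter: δ = d·√(n/2) = 0.2608 × √(53/2) = 1.3424
Two-sided α = 0.1 → critical value z_{0.05} = 1.645.
Power = Φ(δ − 1.645) + Φ(−δ − 1.645) = Φ(-0.302) + Φ(-2.987) = 0.3812 + 0.0014 = 0.3826.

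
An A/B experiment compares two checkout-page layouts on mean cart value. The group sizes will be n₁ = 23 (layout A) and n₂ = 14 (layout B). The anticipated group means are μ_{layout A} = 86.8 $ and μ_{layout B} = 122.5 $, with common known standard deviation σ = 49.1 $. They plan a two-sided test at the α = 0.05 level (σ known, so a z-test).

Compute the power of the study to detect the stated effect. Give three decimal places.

Power ≈ 0.573

Standardized effect: d = |μ_{layout A} − μ_{layout B}| / σ = |86.8 − 122.5| / 49.1 = 0.7271
Noncentrality parameter: δ = d / √(1/n₁ + 1/n₂) = 0.7271 / √(1/23 + 1/14) = 2.1449
Two-sided α = 0.05 → critical value z_{0.025} = 1.960.
Power = Φ(δ − 1.960) + Φ(−δ − 1.960) = Φ(0.185) + Φ(-4.105) = 0.5734 + 0.0000 = 0.5734.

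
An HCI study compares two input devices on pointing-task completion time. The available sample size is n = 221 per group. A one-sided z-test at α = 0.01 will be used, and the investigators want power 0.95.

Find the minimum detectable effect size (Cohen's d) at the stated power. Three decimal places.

d ≈ 0.378

Need Φ(δ − 2.326) = 0.95, so δ = 2.326 + 1.645 = 3.971.
δ = d·√(n/2) ⇒ d = δ/√(n/2) = 3.971/√(221/2) = 0.3778.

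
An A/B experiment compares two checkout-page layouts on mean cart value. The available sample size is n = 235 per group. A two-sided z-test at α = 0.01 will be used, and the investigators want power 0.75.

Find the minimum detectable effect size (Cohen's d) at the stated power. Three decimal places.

d ≈ 0.300

Need Φ(δ − 2.576) = 0.75, so δ = 2.576 + 0.674 = 3.250.
(Lower-tail contribution to power is negligible for δ > 0.)
δ = d·√(n/2) ⇒ d = δ/√(n/2) = 3.250/√(235/2) = 0.2999.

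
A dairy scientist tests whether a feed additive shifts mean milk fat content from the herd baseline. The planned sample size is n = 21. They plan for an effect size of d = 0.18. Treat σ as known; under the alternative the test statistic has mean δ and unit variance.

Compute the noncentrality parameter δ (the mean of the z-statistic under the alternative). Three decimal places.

The noncentrality parameter scales effect size by the design's sample-size factor: δ = d·√n = 0.18 × √21 = 0.8249

δ ≈ 0.825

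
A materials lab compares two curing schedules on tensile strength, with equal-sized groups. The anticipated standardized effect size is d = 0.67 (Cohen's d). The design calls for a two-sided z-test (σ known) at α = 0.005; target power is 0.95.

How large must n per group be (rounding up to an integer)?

n = 89 per group

For power 0.95 need Φ(δ − z_{0.0025}) = 0.95, so δ = z_{0.0025} + z_{0.05} = 2.807 + 1.645 = 4.452.
(Ignoring the negligible lower-tail rejection probability gives the usual closed-form inversion.)
δ = d·√(n/2) ⇒ n = 2(δ/d)² = 2 × (4.452 / 0.67)² = 88.30.
Round up to the next whole unit.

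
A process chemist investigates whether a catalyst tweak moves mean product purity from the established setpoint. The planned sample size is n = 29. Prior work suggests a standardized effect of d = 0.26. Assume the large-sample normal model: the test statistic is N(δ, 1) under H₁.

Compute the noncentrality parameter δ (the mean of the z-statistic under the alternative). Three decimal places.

δ ≈ 1.400

δ = d·√n = 0.26 × √29 = 1.4001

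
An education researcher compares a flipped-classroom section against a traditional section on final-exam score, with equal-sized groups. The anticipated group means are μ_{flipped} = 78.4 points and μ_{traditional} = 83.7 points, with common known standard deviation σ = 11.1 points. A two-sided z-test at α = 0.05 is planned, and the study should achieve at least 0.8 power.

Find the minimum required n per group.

n = 69 per group

Standardized effect: d = |μ_{flipped} − μ_{traditional}| / σ = |78.4 − 83.7| / 11.1 = 0.4775
Set Φ(δ − 1.960) = 0.8; then δ − 1.960 = Φ⁻¹(0.8) = 0.842, giving δ = 2.802.
(The Φ(−δ − z_{α/2}) term is vanishingly small for δ > 0 and is dropped in the standard sample-size formula.)
δ = d·√(n/2) ⇒ n = 2(δ/d)² = 2 × (2.802 / 0.4775)² = 68.85.
Round up to the next whole unit.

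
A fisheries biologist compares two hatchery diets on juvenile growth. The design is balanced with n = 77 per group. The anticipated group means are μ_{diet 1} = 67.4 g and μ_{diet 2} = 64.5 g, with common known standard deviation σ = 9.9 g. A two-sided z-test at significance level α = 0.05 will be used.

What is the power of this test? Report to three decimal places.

Power ≈ 0.443

Standardized effect: d = |μ_{diet 1} − μ_{diet 2}| / σ = |67.4 − 64.5| / 9.9 = 0.2929
Noncentrality parameter: δ = d·√(n/2) = 0.2929 × √(77/2) = 1.8176
Two-sided α = 0.05 → critical value z_{0.025} = 1.960.
Power = Φ(δ − 1.960) + Φ(−δ − 1.960) = Φ(-0.142) + Φ(-3.778) = 0.4434 + 0.0001 = 0.4435.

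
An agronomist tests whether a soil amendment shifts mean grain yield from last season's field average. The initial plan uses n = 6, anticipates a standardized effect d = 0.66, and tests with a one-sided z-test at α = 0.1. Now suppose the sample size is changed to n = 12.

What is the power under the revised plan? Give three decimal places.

With n = 12: δ = d·√n = 0.66 × √12 = 2.2863. Critical value z_{0.1} = 1.282.
Revised power = P(Z > 1.282 − δ) = Φ(1.005) = 0.8425.

Power ≈ 0.842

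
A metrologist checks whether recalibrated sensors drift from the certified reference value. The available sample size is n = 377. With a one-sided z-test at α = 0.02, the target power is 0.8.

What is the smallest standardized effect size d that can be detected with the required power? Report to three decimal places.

Required noncentrality: δ = z_{0.02} + z_{0.20} = 2.054 + 0.842 = 2.895.
δ = d·√n ⇒ d = δ/√n = 2.895/√377 = 0.1491.

d ≈ 0.149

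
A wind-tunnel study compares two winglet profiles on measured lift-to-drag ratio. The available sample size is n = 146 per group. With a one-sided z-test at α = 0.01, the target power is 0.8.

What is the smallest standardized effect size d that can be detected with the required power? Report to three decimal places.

d ≈ 0.371

Required noncentrality: δ = z_{0.01} + z_{0.20} = 2.326 + 0.842 = 3.168.
δ = d·√(n/2) ⇒ d = δ/√(n/2) = 3.168/√(146/2) = 0.3708.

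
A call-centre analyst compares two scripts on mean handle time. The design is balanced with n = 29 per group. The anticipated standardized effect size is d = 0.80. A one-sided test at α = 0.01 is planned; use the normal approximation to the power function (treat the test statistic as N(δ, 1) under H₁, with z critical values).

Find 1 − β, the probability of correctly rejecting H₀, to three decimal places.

Noncentrality parameter: δ = d·√(n/2) = 0.80 × √(29/2) = 3.0463
One-sided α = 0.01 → critical value z_{0.01} = 2.326.
Power = P(Z > 2.326 − δ) = Φ(0.720) = 0.7642.

Power ≈ 0.764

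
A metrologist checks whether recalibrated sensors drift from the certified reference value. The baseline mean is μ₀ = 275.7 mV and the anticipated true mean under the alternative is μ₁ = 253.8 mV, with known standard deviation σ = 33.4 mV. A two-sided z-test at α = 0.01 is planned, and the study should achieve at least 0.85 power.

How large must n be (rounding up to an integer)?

n = 31

Standardized effect: d = |μ₁ − μ₀| / σ = |253.8 − 275.7| / 33.4 = 0.6557
Set Φ(δ − 2.576) = 0.85; then δ − 2.576 = Φ⁻¹(0.85) = 1.036, giving δ = 3.612.
(Ignoring the negligible lower-tail rejection probability gives the usual closed-form inversion.)
δ = d·√n ⇒ n = (δ/d)² = (3.612 / 0.6557)² = 30.35.
Round up to the next whole unit.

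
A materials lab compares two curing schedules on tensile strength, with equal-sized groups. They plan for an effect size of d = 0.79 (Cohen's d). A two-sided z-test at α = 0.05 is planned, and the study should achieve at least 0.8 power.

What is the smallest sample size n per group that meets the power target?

n = 26 per group

Set Φ(δ − 1.960) = 0.8; then δ − 1.960 = Φ⁻¹(0.8) = 0.842, giving δ = 2.802.
(For δ > 0 the lower-tail rejection region contributes negligibly to power, so the one-term inversion is standard.)
δ = d·√(n/2) ⇒ n = 2(δ/d)² = 2 × (2.802 / 0.79)² = 25.15.
Rounding up, n = 26 per group.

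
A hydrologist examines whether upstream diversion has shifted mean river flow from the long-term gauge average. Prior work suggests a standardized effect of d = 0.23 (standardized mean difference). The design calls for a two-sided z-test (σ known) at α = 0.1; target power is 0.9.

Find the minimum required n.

n = 162

For power 0.9 need Φ(δ − z_{0.05}) = 0.9, so δ = z_{0.05} + z_{0.10} = 1.645 + 1.282 = 2.926.
(Ignoring the negligible lower-tail rejection probability gives the usual closed-form inversion.)
δ = d·√n ⇒ n = (δ/d)² = (2.926 / 0.23)² = 161.89.
Round up to the next whole unit.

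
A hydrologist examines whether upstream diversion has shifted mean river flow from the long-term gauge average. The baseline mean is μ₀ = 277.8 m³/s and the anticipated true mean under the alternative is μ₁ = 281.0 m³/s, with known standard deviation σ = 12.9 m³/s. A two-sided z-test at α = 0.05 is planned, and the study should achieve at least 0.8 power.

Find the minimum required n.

n = 128

Standardized effect: d = |μ₁ − μ₀| / σ = |281.0 − 277.8| / 12.9 = 0.2481
Set Φ(δ − 1.960) = 0.8; then δ − 1.960 = Φ⁻¹(0.8) = 0.842, giving δ = 2.802.
(Ignoring the negligible lower-tail rejection probability gives the usual closed-form inversion.)
δ = d·√n ⇒ n = (δ/d)² = (2.802 / 0.2481)² = 127.55.
Rounding up, n = 128.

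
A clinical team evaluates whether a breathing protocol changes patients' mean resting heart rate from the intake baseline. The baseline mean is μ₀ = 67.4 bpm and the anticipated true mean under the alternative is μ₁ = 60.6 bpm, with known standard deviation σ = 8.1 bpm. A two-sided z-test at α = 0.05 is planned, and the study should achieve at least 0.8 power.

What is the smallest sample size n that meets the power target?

Standardized effect: d = |μ₁ − μ₀| / σ = |60.6 − 67.4| / 8.1 = 0.8395
Set Φ(δ − 1.960) = 0.8; then δ − 1.960 = Φ⁻¹(0.8) = 0.842, giving δ = 2.802.
(The Φ(−δ − z_{α/2}) term is vanishingly small for δ > 0 and is dropped in the standard sample-size formula.)
δ = d·√n ⇒ n = (δ/d)² = (2.802 / 0.8395)² = 11.14.
Round up to the next whole unit.

n = 12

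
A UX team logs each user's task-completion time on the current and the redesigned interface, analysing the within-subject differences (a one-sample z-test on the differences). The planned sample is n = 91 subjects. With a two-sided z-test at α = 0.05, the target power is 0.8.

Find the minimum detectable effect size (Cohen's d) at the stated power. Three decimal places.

Need Φ(δ − 1.960) = 0.8, so δ = 1.960 + 0.842 = 2.802.
(Lower-tail contribution to power is negligible for δ > 0.)
δ = d·√n ⇒ d = δ/√n = 2.802/√91 = 0.2937.

d ≈ 0.294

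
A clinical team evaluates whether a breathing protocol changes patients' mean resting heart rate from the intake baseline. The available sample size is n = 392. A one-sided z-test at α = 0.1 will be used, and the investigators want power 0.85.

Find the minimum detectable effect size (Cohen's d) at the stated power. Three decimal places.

Required noncentrality: δ = z_{0.1} + z_{0.15} = 1.282 + 1.036 = 2.318.
δ = d·√n ⇒ d = δ/√n = 2.318/√392 = 0.1171.

d ≈ 0.117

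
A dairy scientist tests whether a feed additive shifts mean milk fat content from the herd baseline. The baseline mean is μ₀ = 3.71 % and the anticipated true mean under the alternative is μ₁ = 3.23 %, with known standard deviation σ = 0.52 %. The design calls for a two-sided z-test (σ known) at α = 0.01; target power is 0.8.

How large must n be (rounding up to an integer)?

Standardized effect: d = |μ₁ − μ₀| / σ = |3.23 − 3.71| / 0.52 = 0.9231
Set Φ(δ − 2.576) = 0.8; then δ − 2.576 = Φ⁻¹(0.8) = 0.842, giving δ = 3.417.
(For δ > 0 the lower-tail rejection region contributes negligibly to power, so the one-term inversion is standard.)
δ = d·√n ⇒ n = (δ/d)² = (3.417 / 0.9231)² = 13.71.
Round up to the next whole unit.

n = 14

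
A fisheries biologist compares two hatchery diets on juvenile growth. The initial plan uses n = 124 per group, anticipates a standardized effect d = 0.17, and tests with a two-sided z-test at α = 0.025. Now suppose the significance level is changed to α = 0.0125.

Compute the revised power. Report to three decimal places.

δ = d·√(n/2) = 0.17 × √(124/2) = 1.3386 (unchanged). New critical value: z_{0.0063} = 2.498.
Revised power = Φ(δ − 2.498) + Φ(−δ − 2.498) = Φ(-1.159) + Φ(-3.836) = 0.1232 + 0.0001 = 0.1233.

Power ≈ 0.123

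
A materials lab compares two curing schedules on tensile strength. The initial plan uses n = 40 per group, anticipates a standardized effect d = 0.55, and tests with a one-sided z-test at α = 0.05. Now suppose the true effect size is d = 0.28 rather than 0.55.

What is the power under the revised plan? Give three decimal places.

With d = 0.28: δ = d·√(n/2) = 0.28 × √(40/2) = 1.2522. Critical value z_{0.05} = 1.645.
Revised power = Φ(δ − 1.645) = Φ(-0.393) = 0.3473.

Power ≈ 0.347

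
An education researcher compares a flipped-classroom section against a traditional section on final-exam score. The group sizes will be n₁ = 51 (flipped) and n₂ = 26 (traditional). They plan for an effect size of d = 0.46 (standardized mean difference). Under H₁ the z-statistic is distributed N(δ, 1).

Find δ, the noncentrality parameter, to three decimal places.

δ = d / √(1/n₁ + 1/n₂) = 0.46 / √(1/51 + 1/26) = 1.9089

δ ≈ 1.909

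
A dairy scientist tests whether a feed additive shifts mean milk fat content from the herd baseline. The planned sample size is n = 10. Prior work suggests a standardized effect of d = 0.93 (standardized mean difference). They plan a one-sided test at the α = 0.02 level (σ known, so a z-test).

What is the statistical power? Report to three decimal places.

Power ≈ 0.813

Noncentrality parameter: δ = d·√n = 0.93 × √10 = 2.9409
One-sided α = 0.02 → critical value z_{0.02} = 2.054.
Power = Φ(δ − 2.054) = Φ(0.887) = 0.8125.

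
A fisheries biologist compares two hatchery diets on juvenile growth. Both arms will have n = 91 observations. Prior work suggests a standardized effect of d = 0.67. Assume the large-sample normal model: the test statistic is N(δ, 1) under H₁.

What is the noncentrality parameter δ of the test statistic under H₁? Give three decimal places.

δ = d·√(n/2) = 0.67 × √(91/2) = 4.5194

δ ≈ 4.519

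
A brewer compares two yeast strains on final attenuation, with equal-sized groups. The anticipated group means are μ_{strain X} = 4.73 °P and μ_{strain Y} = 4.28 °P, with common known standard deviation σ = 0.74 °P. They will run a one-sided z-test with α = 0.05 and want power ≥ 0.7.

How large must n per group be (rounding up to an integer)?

n = 26 per group

Standardized effect: d = |μ_{strain X} − μ_{strain Y}| / σ = |4.73 − 4.28| / 0.74 = 0.6081
For power 0.7 need Φ(δ − z_{0.05}) = 0.7, so δ = z_{0.05} + z_{0.30} = 1.645 + 0.524 = 2.169.
δ = d·√(n/2) ⇒ n = 2(δ/d)² = 2 × (2.169 / 0.6081)² = 25.45.
Rounding up, n = 26 per group.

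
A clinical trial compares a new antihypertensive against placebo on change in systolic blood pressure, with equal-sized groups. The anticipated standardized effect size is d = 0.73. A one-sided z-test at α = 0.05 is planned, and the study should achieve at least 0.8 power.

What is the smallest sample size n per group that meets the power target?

For power 0.8 need Φ(δ − z_{0.05}) = 0.8, so δ = z_{0.05} + z_{0.20} = 1.645 + 0.842 = 2.486.
δ = d·√(n/2) ⇒ n = 2(δ/d)² = 2 × (2.486 / 0.73)² = 23.20.
Rounding up, n = 24 per group.

n = 24 per group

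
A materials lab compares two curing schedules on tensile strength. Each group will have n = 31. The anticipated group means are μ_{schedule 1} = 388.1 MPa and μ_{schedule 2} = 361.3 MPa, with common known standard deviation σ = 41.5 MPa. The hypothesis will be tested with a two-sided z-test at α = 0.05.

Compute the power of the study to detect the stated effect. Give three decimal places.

Standardized effect: d = |μ_{schedule 1} − μ_{schedule 2}| / σ = |388.1 − 361.3| / 41.5 = 0.6458
Noncentrality parameter: δ = d·√(n/2) = 0.6458 × √(31/2) = 2.5425
Two-sided α = 0.05 → critical value z_{0.025} = 1.960.
Power = Φ(δ − 1.960) + Φ(−δ − 1.960) = Φ(0.582) + Φ(-4.502) = 0.7199 + 0.0000 = 0.7199.

Power ≈ 0.720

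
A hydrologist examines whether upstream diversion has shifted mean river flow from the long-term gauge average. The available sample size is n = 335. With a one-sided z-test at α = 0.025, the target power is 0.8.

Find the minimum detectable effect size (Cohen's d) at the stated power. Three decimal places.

d ≈ 0.153

Required noncentrality: δ = z_{0.025} + z_{0.20} = 1.960 + 0.842 = 2.802.
δ = d·√n ⇒ d = δ/√n = 2.802/√335 = 0.1531.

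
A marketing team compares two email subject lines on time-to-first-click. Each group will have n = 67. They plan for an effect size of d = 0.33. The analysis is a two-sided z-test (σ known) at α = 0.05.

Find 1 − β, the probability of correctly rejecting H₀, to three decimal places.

Noncentrality parameter: δ = d·√(n/2) = 0.33 × √(67/2) = 1.9100
Critical value for a two-sided test at α = 0.05: z_{α/2} = 1.960.
Power = Φ(δ − 1.960) + Φ(−δ − 1.960) = Φ(-0.050) + Φ(-3.870) = 0.4801 + 0.0001 = 0.4801.

Power ≈ 0.480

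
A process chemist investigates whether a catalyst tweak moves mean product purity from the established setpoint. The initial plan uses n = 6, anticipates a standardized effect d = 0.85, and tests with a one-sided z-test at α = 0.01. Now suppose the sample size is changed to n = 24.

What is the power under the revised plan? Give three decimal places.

Power ≈ 0.967

With n = 24: δ = d·√n = 0.85 × √24 = 4.1641. Critical value z_{0.01} = 2.326.
Revised power = Φ(δ − 2.326) = Φ(1.838) = 0.9670.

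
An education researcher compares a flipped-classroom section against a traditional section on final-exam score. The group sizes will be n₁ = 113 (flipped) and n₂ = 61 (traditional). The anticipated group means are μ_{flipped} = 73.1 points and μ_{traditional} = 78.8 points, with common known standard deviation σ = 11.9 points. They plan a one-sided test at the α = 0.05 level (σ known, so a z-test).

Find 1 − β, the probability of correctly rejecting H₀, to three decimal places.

Standardized effect: d = |μ_{flipped} − μ_{traditional}| / σ = |73.1 − 78.8| / 11.9 = 0.4790
Noncentrality parameter: λ = d / √(1/n₁ + 1/n₂) = 0.4790 / √(1/113 + 1/61) = 3.0148
One-sided α = 0.05 → critical value z_{0.05} = 1.645.
Power = P(Z > 1.645 − λ) = Φ(1.370) = 0.9146.

Power ≈ 0.915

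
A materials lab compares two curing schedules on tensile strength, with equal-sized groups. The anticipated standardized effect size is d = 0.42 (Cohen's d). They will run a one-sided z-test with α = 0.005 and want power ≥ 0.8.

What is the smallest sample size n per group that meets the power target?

For power 0.8 need Φ(δ − z_{0.005}) = 0.8, so δ = z_{0.005} + z_{0.20} = 2.576 + 0.842 = 3.417.
δ = d·√(n/2) ⇒ n = 2(δ/d)² = 2 × (3.417 / 0.42)² = 132.41.
Round up to the next whole unit.

n = 133 per group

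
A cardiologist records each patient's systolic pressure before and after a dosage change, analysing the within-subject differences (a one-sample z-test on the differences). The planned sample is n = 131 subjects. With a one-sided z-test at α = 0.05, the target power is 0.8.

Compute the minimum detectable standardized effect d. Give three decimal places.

d ≈ 0.217

Need Φ(δ − 1.645) = 0.8, so δ = 1.645 + 0.842 = 2.486.
δ = d·√n ⇒ d = δ/√n = 2.486/√131 = 0.2172.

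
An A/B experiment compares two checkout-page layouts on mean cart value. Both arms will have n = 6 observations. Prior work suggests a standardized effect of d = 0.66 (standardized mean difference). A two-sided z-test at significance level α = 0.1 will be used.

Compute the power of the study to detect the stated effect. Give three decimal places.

Noncentrality parameter: δ = d·√(n/2) = 0.66 × √(6/2) = 1.1432
Critical value for a two-sided test at α = 0.1: z_{α/2} = 1.645.
Power = Φ(δ − 1.645) + Φ(−δ − 1.645) = Φ(-0.502) + Φ(-2.788) = 0.3079 + 0.0027 = 0.3106.

Power ≈ 0.311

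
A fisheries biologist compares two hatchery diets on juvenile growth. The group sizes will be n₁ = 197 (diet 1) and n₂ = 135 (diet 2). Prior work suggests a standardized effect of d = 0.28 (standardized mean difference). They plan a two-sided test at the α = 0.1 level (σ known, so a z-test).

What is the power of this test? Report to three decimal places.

Power ≈ 0.805

Noncentrality parameter: δ = d / √(1/n₁ + 1/n₂) = 0.28 / √(1/197 + 1/135) = 2.5060
Two-sided α = 0.1 → critical value z_{0.05} = 1.645.
Power = Φ(δ − 1.645) + Φ(−δ − 1.645) = Φ(0.861) + Φ(-4.151) = 0.8054 + 0.0000 = 0.8055.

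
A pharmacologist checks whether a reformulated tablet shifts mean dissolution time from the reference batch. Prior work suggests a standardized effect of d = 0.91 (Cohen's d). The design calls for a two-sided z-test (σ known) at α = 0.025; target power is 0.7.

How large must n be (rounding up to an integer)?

Set Φ(δ − 2.241) = 0.7; then δ − 2.241 = Φ⁻¹(0.7) = 0.524, giving δ = 2.766.
(Ignoring the negligible lower-tail rejection probability gives the usual closed-form inversion.)
δ = d·√n ⇒ n = (δ/d)² = (2.766 / 0.91)² = 9.24.
Round up to the next whole unit.

n = 10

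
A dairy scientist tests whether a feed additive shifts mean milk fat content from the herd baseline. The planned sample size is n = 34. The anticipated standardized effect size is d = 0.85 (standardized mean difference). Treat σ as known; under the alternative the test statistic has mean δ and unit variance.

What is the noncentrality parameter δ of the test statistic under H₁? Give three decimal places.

δ ≈ 4.956

δ = d·√n = 0.85 × √34 = 4.9563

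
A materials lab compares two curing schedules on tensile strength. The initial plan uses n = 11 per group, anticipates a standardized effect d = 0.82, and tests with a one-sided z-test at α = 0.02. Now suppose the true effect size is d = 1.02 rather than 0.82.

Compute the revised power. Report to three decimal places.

Power ≈ 0.632

With d = 1.02: δ = d·√(n/2) = 1.02 × √(11/2) = 2.3921. Critical value z_{0.02} = 2.054.
Revised power = P(Z > 2.054 − δ) = Φ(0.338) = 0.6325.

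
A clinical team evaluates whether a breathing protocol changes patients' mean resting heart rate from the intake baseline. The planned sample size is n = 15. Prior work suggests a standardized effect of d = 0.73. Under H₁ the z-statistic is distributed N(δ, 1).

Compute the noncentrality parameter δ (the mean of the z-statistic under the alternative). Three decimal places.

δ = d·√n = 0.73 × √15 = 2.8273

δ ≈ 2.827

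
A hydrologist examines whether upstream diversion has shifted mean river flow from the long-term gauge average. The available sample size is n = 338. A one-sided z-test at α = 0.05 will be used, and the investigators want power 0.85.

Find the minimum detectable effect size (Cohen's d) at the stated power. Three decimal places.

d ≈ 0.146

Need Φ(δ − 1.645) = 0.85, so δ = 1.645 + 1.036 = 2.681.
δ = d·√n ⇒ d = δ/√n = 2.681/√338 = 0.1458.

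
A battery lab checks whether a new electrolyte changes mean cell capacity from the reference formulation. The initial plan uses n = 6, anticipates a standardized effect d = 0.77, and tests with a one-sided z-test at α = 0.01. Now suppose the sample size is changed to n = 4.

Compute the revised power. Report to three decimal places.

With n = 4: δ = d·√n = 0.77 × √4 = 1.5400. Critical value z_{0.01} = 2.326.
Revised power = Φ(δ − 2.326) = Φ(-0.786) = 0.2158.

Power ≈ 0.216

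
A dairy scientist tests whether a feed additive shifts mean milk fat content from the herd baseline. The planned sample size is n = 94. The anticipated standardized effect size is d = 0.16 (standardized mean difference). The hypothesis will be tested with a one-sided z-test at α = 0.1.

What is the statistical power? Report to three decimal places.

Power ≈ 0.606

Noncentrality parameter: δ = d·√n = 0.16 × √94 = 1.5513
Critical value for a one-sided test at α = 0.1: z_α = 1.282.
Power = P(Z > 1.282 − δ) = Φ(0.270) = 0.6063.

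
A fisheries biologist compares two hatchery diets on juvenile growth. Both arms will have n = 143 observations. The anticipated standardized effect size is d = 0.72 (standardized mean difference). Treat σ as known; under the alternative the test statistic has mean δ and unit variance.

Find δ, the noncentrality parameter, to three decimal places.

δ ≈ 6.088

The noncentrality parameter scales effect size by the design's sample-size factor: δ = d·√(n/2) = 0.72 × √(143/2) = 6.0882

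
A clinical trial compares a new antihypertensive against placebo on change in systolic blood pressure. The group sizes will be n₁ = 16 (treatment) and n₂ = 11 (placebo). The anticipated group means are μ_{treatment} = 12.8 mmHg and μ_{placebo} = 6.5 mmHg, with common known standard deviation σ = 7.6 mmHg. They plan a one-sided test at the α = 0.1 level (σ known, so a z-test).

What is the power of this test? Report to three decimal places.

Power ≈ 0.798

Standardized effect: d = |μ_{treatment} − μ_{placebo}| / σ = |12.8 − 6.5| / 7.6 = 0.8289
Noncentrality parameter: δ = d / √(1/n₁ + 1/n₂) = 0.8289 / √(1/16 + 1/11) = 2.1164
Critical value for a one-sided test at α = 0.1: z_α = 1.282.
Power = Φ(δ − 1.282) = Φ(0.835) = 0.7981.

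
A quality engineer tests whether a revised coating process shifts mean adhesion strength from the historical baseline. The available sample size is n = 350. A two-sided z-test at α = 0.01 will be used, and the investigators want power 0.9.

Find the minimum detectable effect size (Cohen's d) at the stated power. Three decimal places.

Need Φ(δ − 2.576) = 0.9, so δ = 2.576 + 1.282 = 3.857.
(Lower-tail contribution to power is negligible for δ > 0.)
δ = d·√n ⇒ d = δ/√n = 3.857/√350 = 0.2062.

d ≈ 0.206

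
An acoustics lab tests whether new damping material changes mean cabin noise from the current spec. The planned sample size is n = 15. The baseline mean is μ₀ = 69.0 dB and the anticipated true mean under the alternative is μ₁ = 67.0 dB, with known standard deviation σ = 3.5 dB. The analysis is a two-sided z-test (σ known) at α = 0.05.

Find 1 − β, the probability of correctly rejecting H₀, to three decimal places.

Standardized effect: d = |μ₁ − μ₀| / σ = |67.0 − 69.0| / 3.5 = 0.5714
Noncentrality parameter: δ = d·√n = 0.5714 × √15 = 2.2131
Two-sided α = 0.05 → critical value z_{0.025} = 1.960.
Power = Φ(δ − 1.960) + Φ(−δ − 1.960) = Φ(0.253) + Φ(-4.173) = 0.5999 + 0.0000 = 0.5999.

Power ≈ 0.600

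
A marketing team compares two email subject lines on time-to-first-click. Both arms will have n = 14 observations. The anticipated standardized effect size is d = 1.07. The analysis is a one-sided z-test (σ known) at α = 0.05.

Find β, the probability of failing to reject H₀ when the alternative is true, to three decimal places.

β ≈ 0.118

Noncentrality parameter: δ = d·√(n/2) = 1.07 × √(14/2) = 2.8310
One-sided α = 0.05 → critical value z_{0.05} = 1.645.
Power = P(Z > 1.645 − δ) = Φ(1.186) = 0.8822.
Type II error: β = 1 − power = 1 − 0.8822 = 0.1178.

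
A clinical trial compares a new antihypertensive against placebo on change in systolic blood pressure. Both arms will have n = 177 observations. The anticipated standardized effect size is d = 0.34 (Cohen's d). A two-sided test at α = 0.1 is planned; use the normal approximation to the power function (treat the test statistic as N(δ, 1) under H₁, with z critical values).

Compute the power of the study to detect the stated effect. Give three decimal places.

Noncentrality parameter: δ = d·√(n/2) = 0.34 × √(177/2) = 3.1985
Critical value for a two-sided test at α = 0.1: z_{α/2} = 1.645.
Power = Φ(δ − 1.645) + Φ(−δ − 1.645) = Φ(1.554) + Φ(-4.843) = 0.9399 + 0.0000 = 0.9399.

Power ≈ 0.940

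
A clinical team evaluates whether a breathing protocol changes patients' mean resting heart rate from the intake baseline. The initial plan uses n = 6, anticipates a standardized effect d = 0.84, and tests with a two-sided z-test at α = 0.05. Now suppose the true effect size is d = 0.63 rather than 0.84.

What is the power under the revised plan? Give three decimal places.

With d = 0.63: δ = d·√n = 0.63 × √6 = 1.5432. Critical value z_{0.025} = 1.960.
Revised power = Φ(δ − 1.960) + Φ(−δ − 1.960) = Φ(-0.417) + Φ(-3.503) = 0.3384 + 0.0002 = 0.3386.

Power ≈ 0.339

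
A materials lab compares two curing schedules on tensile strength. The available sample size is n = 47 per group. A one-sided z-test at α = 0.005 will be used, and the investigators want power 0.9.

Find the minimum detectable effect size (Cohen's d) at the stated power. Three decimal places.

d ≈ 0.796

Need Φ(δ − 2.576) = 0.9, so δ = 2.576 + 1.282 = 3.857.
δ = d·√(n/2) ⇒ d = δ/√(n/2) = 3.857/√(47/2) = 0.7957.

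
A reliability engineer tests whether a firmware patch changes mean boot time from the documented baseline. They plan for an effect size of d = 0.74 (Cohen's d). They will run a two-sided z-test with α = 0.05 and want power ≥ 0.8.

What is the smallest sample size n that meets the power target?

Set Φ(δ − 1.960) = 0.8; then δ − 1.960 = Φ⁻¹(0.8) = 0.842, giving δ = 2.802.
(The Φ(−δ − z_{α/2}) term is vanishingly small for δ > 0 and is dropped in the standard sample-size formula.)
δ = d·√n ⇒ n = (δ/d)² = (2.802 / 0.74)² = 14.33.
Rounding up, n = 15.

n = 15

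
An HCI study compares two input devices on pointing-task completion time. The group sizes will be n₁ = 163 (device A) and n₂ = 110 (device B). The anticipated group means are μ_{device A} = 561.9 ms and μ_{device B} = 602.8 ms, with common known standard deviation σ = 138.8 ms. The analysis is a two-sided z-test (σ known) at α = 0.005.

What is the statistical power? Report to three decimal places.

Power ≈ 0.338

Standardized effect: d = |μ_{device A} − μ_{device B}| / σ = |561.9 − 602.8| / 138.8 = 0.2947
Noncentrality parameter: δ = d / √(1/n₁ + 1/n₂) = 0.2947 / √(1/163 + 1/110) = 2.3880
Two-sided α = 0.005 → critical value z_{0.0025} = 2.807.
Power = Φ(δ − 2.807) + Φ(−δ − 2.807) = Φ(-0.419) + Φ(-5.195) = 0.3376 + 0.0000 = 0.3376.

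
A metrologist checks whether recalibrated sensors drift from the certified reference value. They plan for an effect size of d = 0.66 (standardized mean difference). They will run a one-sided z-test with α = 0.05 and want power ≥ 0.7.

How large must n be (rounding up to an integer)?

n = 11

For power 0.7 need Φ(δ − z_{0.05}) = 0.7, so δ = z_{0.05} + z_{0.30} = 1.645 + 0.524 = 2.169.
δ = d·√n ⇒ n = (δ/d)² = (2.169 / 0.66)² = 10.80.
Rounding up, n = 11.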